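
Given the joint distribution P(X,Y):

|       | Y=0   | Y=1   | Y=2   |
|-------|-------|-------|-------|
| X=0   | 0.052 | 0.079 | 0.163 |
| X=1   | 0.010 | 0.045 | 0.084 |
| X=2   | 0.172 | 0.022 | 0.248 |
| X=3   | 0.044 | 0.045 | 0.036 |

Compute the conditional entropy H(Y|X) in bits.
1.3241 bits

H(Y|X) = H(X,Y) - H(X)

H(X,Y) = -Σ_{x,y} P(x,y) log₂ P(x,y). Per-cell terms -P(x,y)·log₂P(x,y):
  X=0: 0.22180, 0.28930, 0.42658
  X=1: 0.06644, 0.20133, 0.30017
  X=2: 0.43680, 0.12114, 0.49887
  X=3: 0.19828, 0.20133, 0.17265
Sum of the 12 terms: H(X,Y) = 3.1347 bits

Marginal of X (row sums):
  P(X=0) = 0.052 + 0.079 + 0.163 = 0.294
  P(X=1) = 0.010 + 0.045 + 0.084 = 0.139
  P(X=2) = 0.172 + 0.022 + 0.248 = 0.442
  P(X=3) = 0.044 + 0.045 + 0.036 = 0.125
H(X) = -[0.294·log₂(0.294) + 0.139·log₂(0.139) + 0.442·log₂(0.442) + 0.125·log₂(0.125)]
  = 0.51924 + 0.39571 + 0.52062 + 0.37500 = 1.8106 bits

H(Y|X) = H(X,Y) - H(X) = 3.1347 - 1.8106 = 1.3241 bits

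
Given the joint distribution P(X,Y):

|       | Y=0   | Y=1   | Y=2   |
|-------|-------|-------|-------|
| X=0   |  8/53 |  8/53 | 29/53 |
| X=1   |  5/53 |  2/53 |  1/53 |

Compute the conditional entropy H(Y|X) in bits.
1.2951 bits

H(Y|X) = H(X,Y) - H(X)

H(X,Y) = -Σ_{x,y} P(x,y) log₂ P(x,y). Per-cell terms -P(x,y)·log₂P(x,y):
  X=0: 0.41176, 0.41176, 0.47600
  X=1: 0.32132, 0.17841, 0.10807
Sum of the 6 terms: H(X,Y) = 1.9073 bits

Marginal of X (row sums):
  P(X=0) = 8/53 + 8/53 + 29/53 = 45/53
  P(X=1) = 5/53 + 2/53 + 1/53 = 8/53
H(X) = -[(45/53)·log₂(45/53) + (8/53)·log₂(8/53)]
  = 0.20043 + 0.41176 = 0.6122 bits

H(Y|X) = H(X,Y) - H(X) = 1.9073 - 0.6122 = 1.2951 bits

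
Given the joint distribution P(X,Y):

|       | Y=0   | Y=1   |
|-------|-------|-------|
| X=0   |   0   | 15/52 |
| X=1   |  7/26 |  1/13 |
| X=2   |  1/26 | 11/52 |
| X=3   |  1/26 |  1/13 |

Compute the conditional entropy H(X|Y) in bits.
1.5014 bits

H(X|Y) = H(X,Y) - H(Y)

H(X,Y) = -Σ_{x,y} P(x,y) log₂ P(x,y). Per-cell terms -P(x,y)·log₂P(x,y):
  X=0: 0.0000, 0.5174
  X=1: 0.5097, 0.2846
  X=2: 0.1808, 0.4741
  X=3: 0.1808, 0.2846
  (cells with P = 0 contribute 0)
Sum of the 8 terms: H(X,Y) = 2.4320 bits

Marginal of Y (column sums):
  P(Y=0) = 0 + 7/26 + 1/26 + 1/26 = 9/26
  P(Y=1) = 15/52 + 1/13 + 11/52 + 1/13 = 17/26
H(Y) = -[(9/26)·log₂(9/26) + (17/26)·log₂(17/26)]
  = 0.5298 + 0.4008 = 0.9306 bits

H(X|Y) = H(X,Y) - H(Y) = 2.4320 - 0.9306 = 1.5014 bits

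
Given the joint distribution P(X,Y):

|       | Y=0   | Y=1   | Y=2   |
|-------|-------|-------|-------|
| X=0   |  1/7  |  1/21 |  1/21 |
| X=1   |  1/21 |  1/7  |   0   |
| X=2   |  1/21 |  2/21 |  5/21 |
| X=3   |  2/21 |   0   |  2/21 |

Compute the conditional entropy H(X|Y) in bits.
1.5258 bits

H(X|Y) = H(X,Y) - H(Y)

H(X,Y) = -Σ_{x,y} P(x,y) log₂ P(x,y). Per-cell terms -P(x,y)·log₂P(x,y):
  X=0: 0.40105, 0.20916, 0.20916
  X=1: 0.20916, 0.40105, 0.00000
  X=2: 0.20916, 0.32308, 0.49295
  X=3: 0.32308, 0.00000, 0.32308
  (cells with P = 0 contribute 0)
Sum of the 12 terms: H(X,Y) = 3.1009 bits

Marginal of Y (column sums):
  P(Y=0) = 1/7 + 1/21 + 1/21 + 2/21 = 1/3
  P(Y=1) = 1/21 + 1/7 + 2/21 + 0 = 2/7
  P(Y=2) = 1/21 + 0 + 5/21 + 2/21 = 8/21
H(Y) = -[(1/3)·log₂(1/3) + (2/7)·log₂(2/7) + (8/21)·log₂(8/21)]
  = 0.52832 + 0.51639 + 0.53041 = 1.5751 bits

H(X|Y) = H(X,Y) - H(Y) = 3.1009 - 1.5751 = 1.5258 bits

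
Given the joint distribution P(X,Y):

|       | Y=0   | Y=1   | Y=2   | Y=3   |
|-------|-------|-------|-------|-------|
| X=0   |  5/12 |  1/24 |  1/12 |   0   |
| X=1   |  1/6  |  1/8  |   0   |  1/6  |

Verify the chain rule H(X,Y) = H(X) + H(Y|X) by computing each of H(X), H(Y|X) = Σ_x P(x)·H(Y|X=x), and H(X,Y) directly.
H(X) = 0.9950 bits, H(Y|X) = 1.2577 bits, H(X,Y) = 2.2527 bits

Marginal of X (row sums):
  P(X=0) = 5/12 + 1/24 + 1/12 + 0 = 13/24
  P(X=1) = 1/6 + 1/8 + 0 + 1/6 = 11/24
H(X) = -[(13/24)·log₂(13/24) + (11/24)·log₂(11/24)]
  = 0.47912 + 0.51587 = 0.9950 bits

H(Y|X) = Σ_x P(x)·H(Y|X=x):
  X=0: P(X=0) = 13/24, P(Y|X=0) = (10/13, 1/13, 2/13, 0) → H(Y|X=0) = 0.99126
  X=1: P(X=1) = 11/24, P(Y|X=1) = (4/11, 3/11, 0, 4/11) → H(Y|X=1) = 1.57262
H(Y|X) = (13/24)·0.99126 + (11/24)·1.57262 = 1.2577 bits

H(X,Y) = -Σ_{x,y} P(x,y) log₂ P(x,y). Per-cell terms -P(x,y)·log₂P(x,y):
  X=0: 0.52626, 0.19104, 0.29875, 0.00000
  X=1: 0.43083, 0.37500, 0.00000, 0.43083
  (cells with P = 0 contribute 0)
Sum of the 8 terms: H(X,Y) = 2.2527 bits

Chain rule check:
  H(X) + H(Y|X) = 0.9950 + 1.2577 = 2.2527 bits
  H(X,Y) = 2.2527 bits
✓ Chain rule verified.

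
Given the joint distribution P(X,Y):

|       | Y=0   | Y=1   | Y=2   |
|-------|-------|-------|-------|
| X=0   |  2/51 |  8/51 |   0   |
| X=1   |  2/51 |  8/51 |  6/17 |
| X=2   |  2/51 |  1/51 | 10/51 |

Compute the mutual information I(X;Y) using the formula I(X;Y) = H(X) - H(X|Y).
0.3145 bits

I(X;Y) = H(X) - H(X|Y)

Marginal of X (row sums):
  P(X=0) = 2/51 + 8/51 + 0 = 10/51
  P(X=1) = 2/51 + 8/51 + 6/17 = 28/51
  P(X=2) = 2/51 + 1/51 + 10/51 = 13/51
H(X) = -[(10/51)·log₂(10/51) + (28/51)·log₂(28/51) + (13/51)·log₂(13/51)]
  = 0.4609 + 0.4749 + 0.5027 = 1.4385 bits

Marginal of Y (column sums):
  P(Y=0) = 2/51 + 2/51 + 2/51 = 2/17
  P(Y=1) = 8/51 + 8/51 + 1/51 = 1/3
  P(Y=2) = 0 + 6/17 + 10/51 = 28/51
H(X|Y) = Σ_y P(y)·H(X|Y=y):
  Y=0: P(Y=0) = 2/17, P(X|Y=0) = (1/3, 1/3, 1/3) → H(X|Y=0) = 1.5850
  Y=1: P(Y=1) = 1/3, P(X|Y=1) = (8/17, 8/17, 1/17) → H(X|Y=1) = 1.2639
  Y=2: P(Y=2) = 28/51, P(X|Y=2) = (0, 9/14, 5/14) → H(X|Y=2) = 0.9403
H(X|Y) = (2/17)·1.5850 + (1/3)·1.2639 + (28/51)·0.9403 = 1.1240 bits

I(X;Y) = H(X) - H(X|Y) = 1.4385 - 1.1240 = 0.3145 bits

Cross-check via I(X;Y) = H(X) + H(Y) - H(X,Y): computing H(Y) from the column sums and H(X,Y) from the 9 cells in the same way gives H(Y) = 1.3665 bits and H(X,Y) = 2.4905 bits, so
I(X;Y) = 1.4385 + 1.3665 - 2.4905 = 0.3145 bits ✓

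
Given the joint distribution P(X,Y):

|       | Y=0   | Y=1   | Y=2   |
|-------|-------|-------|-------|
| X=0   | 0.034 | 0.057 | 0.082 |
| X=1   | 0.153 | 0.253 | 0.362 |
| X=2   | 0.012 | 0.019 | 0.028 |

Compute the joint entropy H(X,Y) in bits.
2.4737 bits

H(X,Y) = -Σ_{x,y} P(x,y) log₂ P(x,y). Per-cell terms -P(x,y)·log₂P(x,y):
  X=0: 0.1659, 0.2356, 0.2959
  X=1: 0.4144, 0.5016, 0.5307
  X=2: 0.0766, 0.1086, 0.1444
Sum of the 9 terms: H(X,Y) = 2.4737 bits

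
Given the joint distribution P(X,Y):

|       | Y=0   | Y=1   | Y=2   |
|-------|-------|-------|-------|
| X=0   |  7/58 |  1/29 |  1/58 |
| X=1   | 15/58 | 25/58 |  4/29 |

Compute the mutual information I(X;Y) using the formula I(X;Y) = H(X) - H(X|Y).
0.0655 bits

I(X;Y) = H(X) - H(X|Y)

Marginal of X (row sums):
  P(X=0) = 7/58 + 1/29 + 1/58 = 5/29
  P(X=1) = 15/58 + 25/58 + 4/29 = 24/29
H(X) = -[(5/29)·log₂(5/29) + (24/29)·log₂(24/29)]
  = 0.4373 + 0.2259 = 0.6632 bits

Marginal of Y (column sums):
  P(Y=0) = 7/58 + 15/58 = 11/29
  P(Y=1) = 1/29 + 25/58 = 27/58
  P(Y=2) = 1/58 + 4/29 = 9/58
H(X|Y) = Σ_y P(y)·H(X|Y=y):
  Y=0: P(Y=0) = 11/29, P(X|Y=0) = (7/22, 15/22) → H(X|Y=0) = 0.9024
  Y=1: P(Y=1) = 27/58, P(X|Y=1) = (2/27, 25/27) → H(X|Y=1) = 0.3809
  Y=2: P(Y=2) = 9/58, P(X|Y=2) = (1/9, 8/9) → H(X|Y=2) = 0.5033
H(X|Y) = (11/29)·0.9024 + (27/58)·0.3809 + (9/58)·0.5033 = 0.5977 bits

I(X;Y) = H(X) - H(X|Y) = 0.6632 - 0.5977 = 0.0655 bits

Cross-check via I(X;Y) = H(X) + H(Y) - H(X,Y): computing H(Y) from the column sums and H(X,Y) from the 6 cells in the same way gives H(Y) = 1.4611 bits and H(X,Y) = 2.0588 bits, so
I(X;Y) = 0.6632 + 1.4611 - 2.0588 = 0.0655 bits ✓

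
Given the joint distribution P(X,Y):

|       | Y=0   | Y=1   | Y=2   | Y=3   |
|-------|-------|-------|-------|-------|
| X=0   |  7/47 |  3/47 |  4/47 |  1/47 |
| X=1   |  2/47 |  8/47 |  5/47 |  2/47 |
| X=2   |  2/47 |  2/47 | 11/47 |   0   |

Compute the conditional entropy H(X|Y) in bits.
1.3465 bits

H(X|Y) = H(X,Y) - H(Y)

H(X,Y) = -Σ_{x,y} P(x,y) log₂ P(x,y). Per-cell terms -P(x,y)·log₂P(x,y):
  X=0: 0.4092, 0.2534, 0.3025, 0.1182
  X=1: 0.1938, 0.4348, 0.3439, 0.1938
  X=2: 0.1938, 0.1938, 0.4904, 0.0000
  (cells with P = 0 contribute 0)
Sum of the 12 terms: H(X,Y) = 3.1276 bits

Marginal of Y (column sums):
  P(Y=0) = 7/47 + 2/47 + 2/47 = 11/47
  P(Y=1) = 3/47 + 8/47 + 2/47 = 13/47
  P(Y=2) = 4/47 + 5/47 + 11/47 = 20/47
  P(Y=3) = 1/47 + 2/47 + 0 = 3/47
H(Y) = -[(11/47)·log₂(11/47) + (13/47)·log₂(13/47) + (20/47)·log₂(20/47) + (3/47)·log₂(3/47)]
  = 0.4904 + 0.5128 + 0.5245 + 0.2534 = 1.7811 bits

H(X|Y) = H(X,Y) - H(Y) = 3.1276 - 1.7811 = 1.3465 bits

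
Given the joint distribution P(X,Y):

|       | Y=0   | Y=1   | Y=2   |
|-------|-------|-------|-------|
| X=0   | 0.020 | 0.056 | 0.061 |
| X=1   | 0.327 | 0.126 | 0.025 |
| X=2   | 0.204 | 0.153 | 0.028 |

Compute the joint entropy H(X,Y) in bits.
2.6555 bits

H(X,Y) = -Σ_{x,y} P(x,y) log₂ P(x,y). Per-cell terms -P(x,y)·log₂P(x,y):
  X=0: 0.11288, 0.23287, 0.24614
  X=1: 0.52733, 0.37655, 0.13305
  X=2: 0.46785, 0.41438, 0.14444
Sum of the 9 terms: H(X,Y) = 2.6555 bits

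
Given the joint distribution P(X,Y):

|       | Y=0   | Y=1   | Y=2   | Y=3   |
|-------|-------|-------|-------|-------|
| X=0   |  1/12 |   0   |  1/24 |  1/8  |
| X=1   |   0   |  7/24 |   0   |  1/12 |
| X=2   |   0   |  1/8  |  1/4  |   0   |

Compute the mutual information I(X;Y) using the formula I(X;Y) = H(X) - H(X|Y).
0.8192 bits

I(X;Y) = H(X) - H(X|Y)

Marginal of X (row sums):
  P(X=0) = 1/12 + 0 + 1/24 + 1/8 = 1/4
  P(X=1) = 0 + 7/24 + 0 + 1/12 = 3/8
  P(X=2) = 0 + 1/8 + 1/4 + 0 = 3/8
H(X) = -[(1/4)·log₂(1/4) + (3/8)·log₂(3/8) + (3/8)·log₂(3/8)]
  = 0.50000 + 0.53064 + 0.53064 = 1.5613 bits

Marginal of Y (column sums):
  P(Y=0) = 1/12 + 0 + 0 = 1/12
  P(Y=1) = 0 + 7/24 + 1/8 = 5/12
  P(Y=2) = 1/24 + 0 + 1/4 = 7/24
  P(Y=3) = 1/8 + 1/12 + 0 = 5/24
H(X|Y) = Σ_y P(y)·H(X|Y=y):
  Y=0: P(Y=0) = 1/12, P(X|Y=0) = (1, 0, 0) → H(X|Y=0) = 0.00000
  Y=1: P(Y=1) = 5/12, P(X|Y=1) = (0, 7/10, 3/10) → H(X|Y=1) = 0.88129
  Y=2: P(Y=2) = 7/24, P(X|Y=2) = (1/7, 0, 6/7) → H(X|Y=2) = 0.59167
  Y=3: P(Y=3) = 5/24, P(X|Y=3) = (3/5, 2/5, 0) → H(X|Y=3) = 0.97095
H(X|Y) = (1/12)·0.00000 + (5/12)·0.88129 + (7/24)·0.59167 + (5/24)·0.97095 = 0.7421 bits

I(X;Y) = H(X) - H(X|Y) = 1.5613 - 0.7421 = 0.8192 bits

Cross-check via I(X;Y) = H(X) + H(Y) - H(X,Y): computing H(Y) from the column sums and H(X,Y) from the 12 cells in the same way gives H(Y) = 1.8149 bits and H(X,Y) = 2.5570 bits, so
I(X;Y) = 1.5613 + 1.8149 - 2.5570 = 0.8192 bits ✓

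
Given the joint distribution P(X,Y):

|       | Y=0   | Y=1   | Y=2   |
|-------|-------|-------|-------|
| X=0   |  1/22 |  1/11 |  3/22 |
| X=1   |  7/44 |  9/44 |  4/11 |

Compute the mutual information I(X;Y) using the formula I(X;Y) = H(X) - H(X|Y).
0.0033 bits

I(X;Y) = H(X) - H(X|Y)

Marginal of X (row sums):
  P(X=0) = 1/22 + 1/11 + 3/22 = 3/11
  P(X=1) = 7/44 + 9/44 + 4/11 = 8/11
H(X) = -[(3/11)·log₂(3/11) + (8/11)·log₂(8/11)]
  = 0.51122 + 0.33413 = 0.84535 bits

Marginal of Y (column sums):
  P(Y=0) = 1/22 + 7/44 = 9/44
  P(Y=1) = 1/11 + 9/44 = 13/44
  P(Y=2) = 3/22 + 4/11 = 1/2
H(X|Y) = Σ_y P(y)·H(X|Y=y):
  Y=0: P(Y=0) = 9/44, P(X|Y=0) = (2/9, 7/9) → H(X|Y=0) = 0.76420
  Y=1: P(Y=1) = 13/44, P(X|Y=1) = (4/13, 9/13) → H(X|Y=1) = 0.89049
  Y=2: P(Y=2) = 1/2, P(X|Y=2) = (3/11, 8/11) → H(X|Y=2) = 0.84535
H(X|Y) = (9/44)·0.76420 + (13/44)·0.89049 + (1/2)·0.84535 = 0.84209 bits

I(X;Y) = H(X) - H(X|Y) = 0.84535 - 0.84209 = 0.0033 bits

Cross-check via I(X;Y) = H(X) + H(Y) - H(X,Y): computing H(Y) from the column sums and H(X,Y) from the 6 cells in the same way gives H(Y) = 1.48801 bits and H(X,Y) = 2.33010 bits, so
I(X;Y) = 0.84535 + 1.48801 - 2.33010 = 0.0033 bits ✓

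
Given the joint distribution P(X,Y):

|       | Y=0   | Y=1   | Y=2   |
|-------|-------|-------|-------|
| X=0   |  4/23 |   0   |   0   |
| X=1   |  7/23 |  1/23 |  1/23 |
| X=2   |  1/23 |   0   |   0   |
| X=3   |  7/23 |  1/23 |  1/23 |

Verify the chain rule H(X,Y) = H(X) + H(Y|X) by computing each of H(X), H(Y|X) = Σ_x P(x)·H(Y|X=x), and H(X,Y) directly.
H(X) = 1.6949 bits, H(Y|X) = 0.7720 bits, H(X,Y) = 2.4669 bits

Marginal of X (row sums):
  P(X=0) = 4/23 + 0 + 0 = 4/23
  P(X=1) = 7/23 + 1/23 + 1/23 = 9/23
  P(X=2) = 1/23 + 0 + 0 = 1/23
  P(X=3) = 7/23 + 1/23 + 1/23 = 9/23
H(X) = -[(4/23)·log₂(4/23) + (9/23)·log₂(9/23) + (1/23)·log₂(1/23) + (9/23)·log₂(9/23)]
  = 0.43888 + 0.52968 + 0.19668 + 0.52968 = 1.6949 bits

H(Y|X) = Σ_x P(x)·H(Y|X=x):
  X=0: P(X=0) = 4/23, P(Y|X=0) = (1, 0, 0) → H(Y|X=0) = 0.00000
  X=1: P(X=1) = 9/23, P(Y|X=1) = (7/9, 1/9, 1/9) → H(Y|X=1) = 0.98643
  X=2: P(X=2) = 1/23, P(Y|X=2) = (1, 0, 0) → H(Y|X=2) = 0.00000
  X=3: P(X=3) = 9/23, P(Y|X=3) = (7/9, 1/9, 1/9) → H(Y|X=3) = 0.98643
H(Y|X) = (4/23)·0.00000 + (9/23)·0.98643 + (1/23)·0.00000 + (9/23)·0.98643 = 0.7720 bits

H(X,Y) = -Σ_{x,y} P(x,y) log₂ P(x,y). Per-cell terms -P(x,y)·log₂P(x,y):
  X=0: 0.43888, 0.00000, 0.00000
  X=1: 0.52232, 0.19668, 0.19668
  X=2: 0.19668, 0.00000, 0.00000
  X=3: 0.52232, 0.19668, 0.19668
  (cells with P = 0 contribute 0)
Sum of the 12 terms: H(X,Y) = 2.4669 bits

Chain rule check:
  H(X) + H(Y|X) = 1.6949 + 0.7720 = 2.4669 bits
  H(X,Y) = 2.4669 bits
✓ Chain rule verified.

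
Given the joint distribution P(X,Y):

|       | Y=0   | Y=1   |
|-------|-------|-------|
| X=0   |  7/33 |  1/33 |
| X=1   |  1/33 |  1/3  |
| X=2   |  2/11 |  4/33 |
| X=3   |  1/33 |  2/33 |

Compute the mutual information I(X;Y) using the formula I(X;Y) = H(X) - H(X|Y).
0.3341 bits

I(X;Y) = H(X) - H(X|Y)

Marginal of X (row sums):
  P(X=0) = 7/33 + 1/33 = 8/33
  P(X=1) = 1/33 + 1/3 = 4/11
  P(X=2) = 2/11 + 4/33 = 10/33
  P(X=3) = 1/33 + 2/33 = 1/11
H(X) = -[(8/33)·log₂(8/33) + (4/11)·log₂(4/11) + (10/33)·log₂(10/33) + (1/11)·log₂(1/11)]
  = 0.4956 + 0.5307 + 0.5220 + 0.3145 = 1.8628 bits

Marginal of Y (column sums):
  P(Y=0) = 7/33 + 1/33 + 2/11 + 1/33 = 5/11
  P(Y=1) = 1/33 + 1/3 + 4/33 + 2/33 = 6/11
H(X|Y) = Σ_y P(y)·H(X|Y=y):
  Y=0: P(Y=0) = 5/11, P(X|Y=0) = (7/15, 1/15, 2/5, 1/15) → H(X|Y=0) = 1.5628
  Y=1: P(Y=1) = 6/11, P(X|Y=1) = (1/18, 11/18, 2/9, 1/9) → H(X|Y=1) = 1.5003
H(X|Y) = (5/11)·1.5628 + (6/11)·1.5003 = 1.5287 bits

I(X;Y) = H(X) - H(X|Y) = 1.8628 - 1.5287 = 0.3341 bits

Cross-check via I(X;Y) = H(X) + H(Y) - H(X,Y): computing H(Y) from the column sums and H(X,Y) from the 8 cells in the same way gives H(Y) = 0.9940 bits and H(X,Y) = 2.5227 bits, so
I(X;Y) = 1.8628 + 0.9940 - 2.5227 = 0.3341 bits ✓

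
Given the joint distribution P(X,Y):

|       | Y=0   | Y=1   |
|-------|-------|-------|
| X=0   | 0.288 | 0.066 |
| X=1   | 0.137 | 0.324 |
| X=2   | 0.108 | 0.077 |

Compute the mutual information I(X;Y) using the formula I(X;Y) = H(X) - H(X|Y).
0.1653 bits

I(X;Y) = H(X) - H(X|Y)

Marginal of X (row sums):
  P(X=0) = 0.288 + 0.066 = 0.354
  P(X=1) = 0.137 + 0.324 = 0.461
  P(X=2) = 0.108 + 0.077 = 0.185
H(X) = -[0.354·log₂(0.354) + 0.461·log₂(0.461) + 0.185·log₂(0.185)]
  = 0.53036 + 0.51501 + 0.45036 = 1.4957 bits

Marginal of Y (column sums):
  P(Y=0) = 0.288 + 0.137 + 0.108 = 0.533
  P(Y=1) = 0.066 + 0.324 + 0.077 = 0.467
H(X|Y) = Σ_y P(y)·H(X|Y=y):
  Y=0: P(Y=0) = 0.533, P(X|Y=0) = (288/533, 137/533, 108/533) → H(X|Y=0) = 1.45031
  Y=1: P(Y=1) = 0.467, P(X|Y=1) = (66/467, 324/467, 77/467) → H(X|Y=1) = 1.19365
H(X|Y) = 0.533·1.45031 + 0.467·1.19365 = 1.3304 bits

I(X;Y) = H(X) - H(X|Y) = 1.4957 - 1.3304 = 0.1653 bits

Cross-check via I(X;Y) = H(X) + H(Y) - H(X,Y): computing H(Y) from the column sums and H(X,Y) from the 6 cells in the same way gives H(Y) = 0.9969 bits and H(X,Y) = 2.3273 bits, so
I(X;Y) = 1.4957 + 0.9969 - 2.3273 = 0.1653 bits ✓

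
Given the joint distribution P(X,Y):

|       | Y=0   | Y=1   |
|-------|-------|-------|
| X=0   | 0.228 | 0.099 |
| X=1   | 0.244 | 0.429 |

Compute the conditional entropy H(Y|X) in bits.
0.9251 bits

H(Y|X) = H(X,Y) - H(X)

H(X,Y) = -Σ_{x,y} P(x,y) log₂ P(x,y). Per-cell terms -P(x,y)·log₂P(x,y):
  X=0: 0.48630, 0.33031
  X=1: 0.49655, 0.52379
Sum of the 4 terms: H(X,Y) = 1.83695 bits

Marginal of X (row sums):
  P(X=0) = 0.228 + 0.099 = 0.327
  P(X=1) = 0.244 + 0.429 = 0.673
H(X) = -[0.327·log₂(0.327) + 0.673·log₂(0.673)]
  = 0.52733 + 0.38450 = 0.91183 bits

H(Y|X) = H(X,Y) - H(X) = 1.83695 - 0.91183 = 0.9251 bits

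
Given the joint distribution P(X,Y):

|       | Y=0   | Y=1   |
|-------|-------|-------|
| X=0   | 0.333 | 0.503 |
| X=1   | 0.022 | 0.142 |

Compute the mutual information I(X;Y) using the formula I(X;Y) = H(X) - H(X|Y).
0.0343 bits

I(X;Y) = H(X) - H(X|Y)

Marginal of X (row sums):
  P(X=0) = 0.333 + 0.503 = 0.836
  P(X=1) = 0.022 + 0.142 = 0.164
H(X) = -[0.836·log₂(0.836) + 0.164·log₂(0.164)]
  = 0.21604 + 0.42775 = 0.64379 bits

Marginal of Y (column sums):
  P(Y=0) = 0.333 + 0.022 = 0.355
  P(Y=1) = 0.503 + 0.142 = 0.645
H(X|Y) = Σ_y P(y)·H(X|Y=y):
  Y=0: P(Y=0) = 0.355, P(X|Y=0) = (333/355, 22/355) → H(X|Y=0) = 0.33522
  Y=1: P(Y=1) = 0.645, P(X|Y=1) = (503/645, 142/645) → H(X|Y=1) = 0.76045
H(X|Y) = 0.355·0.33522 + 0.645·0.76045 = 0.60949 bits

I(X;Y) = H(X) - H(X|Y) = 0.64379 - 0.60949 = 0.0343 bits

Cross-check via I(X;Y) = H(X) + H(Y) - H(X,Y): computing H(Y) from the column sums and H(X,Y) from the 4 cells in the same way gives H(Y) = 0.93845 bits and H(X,Y) = 1.54795 bits, so
I(X;Y) = 0.64379 + 0.93845 - 1.54795 = 0.0343 bits ✓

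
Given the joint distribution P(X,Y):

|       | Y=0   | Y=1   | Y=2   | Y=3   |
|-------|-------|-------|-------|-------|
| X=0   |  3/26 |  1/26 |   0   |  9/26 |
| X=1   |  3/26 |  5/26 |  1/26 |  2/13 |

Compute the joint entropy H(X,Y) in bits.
2.4832 bits

H(X,Y) = -Σ_{x,y} P(x,y) log₂ P(x,y). Per-cell terms -P(x,y)·log₂P(x,y):
  X=0: 0.35948, 0.18079, 0.00000, 0.52979
  X=1: 0.35948, 0.45741, 0.18079, 0.41545
  (cells with P = 0 contribute 0)
Sum of the 8 terms: H(X,Y) = 2.4832 bits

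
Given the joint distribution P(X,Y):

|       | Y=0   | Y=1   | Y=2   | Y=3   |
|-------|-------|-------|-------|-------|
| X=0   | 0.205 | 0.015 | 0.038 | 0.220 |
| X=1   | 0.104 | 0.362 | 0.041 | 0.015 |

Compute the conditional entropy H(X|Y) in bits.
0.5351 bits

H(X|Y) = H(X,Y) - H(Y)

H(X,Y) = -Σ_{x,y} P(x,y) log₂ P(x,y). Per-cell terms -P(x,y)·log₂P(x,y):
  X=0: 0.46869, 0.09088, 0.17928, 0.48057
  X=1: 0.33960, 0.53067, 0.18894, 0.09088
Sum of the 8 terms: H(X,Y) = 2.3695 bits

Marginal of Y (column sums):
  P(Y=0) = 0.205 + 0.104 = 0.309
  P(Y=1) = 0.015 + 0.362 = 0.377
  P(Y=2) = 0.038 + 0.041 = 0.079
  P(Y=3) = 0.220 + 0.015 = 0.235
H(Y) = -[0.309·log₂(0.309) + 0.377·log₂(0.377) + 0.079·log₂(0.079) + 0.235·log₂(0.235)]
  = 0.52355 + 0.53058 + 0.28930 + 0.49098 = 1.8344 bits

H(X|Y) = H(X,Y) - H(Y) = 2.3695 - 1.8344 = 0.5351 bits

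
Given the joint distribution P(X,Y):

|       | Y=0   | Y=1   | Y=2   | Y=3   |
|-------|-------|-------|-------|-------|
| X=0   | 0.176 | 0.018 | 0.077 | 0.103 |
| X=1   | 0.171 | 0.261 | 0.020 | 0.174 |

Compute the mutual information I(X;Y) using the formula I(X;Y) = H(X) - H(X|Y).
0.1755 bits

I(X;Y) = H(X) - H(X|Y)

Marginal of X (row sums):
  P(X=0) = 0.176 + 0.018 + 0.077 + 0.103 = 0.374
  P(X=1) = 0.171 + 0.261 + 0.020 + 0.174 = 0.626
H(X) = -[0.374·log₂(0.374) + 0.626·log₂(0.626)]
  = 0.5307 + 0.4230 = 0.9537 bits

Marginal of Y (column sums):
  P(Y=0) = 0.176 + 0.171 = 0.347
  P(Y=1) = 0.018 + 0.261 = 0.279
  P(Y=2) = 0.077 + 0.020 = 0.097
  P(Y=3) = 0.103 + 0.174 = 0.277
H(X|Y) = Σ_y P(y)·H(X|Y=y):
  Y=0: P(Y=0) = 0.347, P(X|Y=0) = (176/347, 171/347) → H(X|Y=0) = 0.9999
  Y=1: P(Y=1) = 0.279, P(X|Y=1) = (2/31, 29/31) → H(X|Y=1) = 0.3451
  Y=2: P(Y=2) = 0.097, P(X|Y=2) = (77/97, 20/97) → H(X|Y=2) = 0.7341
  Y=3: P(Y=3) = 0.277, P(X|Y=3) = (103/277, 174/277) → H(X|Y=3) = 0.9521
H(X|Y) = 0.347·0.9999 + 0.279·0.3451 + 0.097·0.7341 + 0.277·0.9521 = 0.7782 bits

I(X;Y) = H(X) - H(X|Y) = 0.9537 - 0.7782 = 0.1755 bits

Cross-check via I(X;Y) = H(X) + H(Y) - H(X,Y): computing H(Y) from the column sums and H(X,Y) from the 8 cells in the same way gives H(Y) = 1.8832 bits and H(X,Y) = 2.6614 bits, so
I(X;Y) = 0.9537 + 1.8832 - 2.6614 = 0.1755 bits ✓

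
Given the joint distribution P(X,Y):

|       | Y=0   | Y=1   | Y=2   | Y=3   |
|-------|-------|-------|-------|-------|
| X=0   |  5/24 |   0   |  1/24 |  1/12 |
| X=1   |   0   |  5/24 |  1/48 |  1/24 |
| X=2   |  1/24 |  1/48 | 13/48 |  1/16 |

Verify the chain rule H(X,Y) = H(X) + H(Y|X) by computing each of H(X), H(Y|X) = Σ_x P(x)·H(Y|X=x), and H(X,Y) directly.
H(X) = 1.5680 bits, H(Y|X) = 1.2399 bits, H(X,Y) = 2.8079 bits

Marginal of X (row sums):
  P(X=0) = 5/24 + 0 + 1/24 + 1/12 = 1/3
  P(X=1) = 0 + 5/24 + 1/48 + 1/24 = 13/48
  P(X=2) = 1/24 + 1/48 + 13/48 + 1/16 = 19/48
H(X) = -[(1/3)·log₂(1/3) + (13/48)·log₂(13/48) + (19/48)·log₂(19/48)]
  = 0.528321 + 0.510392 + 0.529243 = 1.5680 bits

H(Y|X) = Σ_x P(x)·H(Y|X=x):
  X=0: P(X=0) = 1/3, P(Y|X=0) = (5/8, 0, 1/8, 1/4) → H(Y|X=0) = 1.298795
  X=1: P(X=1) = 13/48, P(Y|X=1) = (0, 10/13, 1/13, 2/13) → H(Y|X=1) = 0.991264
  X=2: P(X=2) = 19/48, P(Y|X=2) = (2/19, 1/19, 13/19, 3/19) → H(Y|X=2) = 1.360527
H(Y|X) = (1/3)·1.298795 + (13/48)·0.991264 + (19/48)·1.360527 = 1.2399 bits

H(X,Y) = -Σ_{x,y} P(x,y) log₂ P(x,y). Per-cell terms -P(x,y)·log₂P(x,y):
  X=0: 0.471466, 0.000000, 0.191040, 0.298747
  X=1: 0.000000, 0.471466, 0.116353, 0.191040
  X=2: 0.191040, 0.116353, 0.510392, 0.250000
  (cells with P = 0 contribute 0)
Sum of the 12 terms: H(X,Y) = 2.8079 bits

Chain rule check:
  H(X) + H(Y|X) = 1.5680 + 1.2399 = 2.8079 bits
  H(X,Y) = 2.8079 bits
✓ Chain rule verified.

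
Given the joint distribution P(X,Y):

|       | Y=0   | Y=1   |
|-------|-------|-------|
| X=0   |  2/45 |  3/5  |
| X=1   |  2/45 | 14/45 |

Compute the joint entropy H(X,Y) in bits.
1.3655 bits

H(X,Y) = -Σ_{x,y} P(x,y) log₂ P(x,y). Per-cell terms -P(x,y)·log₂P(x,y):
  X=0: 0.1996, 0.4422
  X=1: 0.1996, 0.5241
Sum of the 4 terms: H(X,Y) = 1.3655 bits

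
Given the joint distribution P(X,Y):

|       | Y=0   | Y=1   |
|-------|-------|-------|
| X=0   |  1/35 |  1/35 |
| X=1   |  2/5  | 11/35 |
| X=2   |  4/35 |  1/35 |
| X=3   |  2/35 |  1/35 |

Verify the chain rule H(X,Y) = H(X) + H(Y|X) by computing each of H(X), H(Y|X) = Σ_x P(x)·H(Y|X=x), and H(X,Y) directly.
H(X) = 1.2875 bits, H(Y|X) = 0.9458 bits, H(X,Y) = 2.2334 bits

Marginal of X (row sums):
  P(X=0) = 1/35 + 1/35 = 2/35
  P(X=1) = 2/5 + 11/35 = 5/7
  P(X=2) = 4/35 + 1/35 = 1/7
  P(X=3) = 2/35 + 1/35 = 3/35
H(X) = -[(2/35)·log₂(2/35) + (5/7)·log₂(5/7) + (1/7)·log₂(1/7) + (3/35)·log₂(3/35)]
  = 0.23596 + 0.34673 + 0.40105 + 0.30380 = 1.2875 bits

H(Y|X) = Σ_x P(x)·H(Y|X=x):
  X=0: P(X=0) = 2/35, P(Y|X=0) = (1/2, 1/2) → H(Y|X=0) = 1.00000
  X=1: P(X=1) = 5/7, P(Y|X=1) = (14/25, 11/25) → H(Y|X=1) = 0.98959
  X=2: P(X=2) = 1/7, P(Y|X=2) = (4/5, 1/5) → H(Y|X=2) = 0.72193
  X=3: P(X=3) = 3/35, P(Y|X=3) = (2/3, 1/3) → H(Y|X=3) = 0.91830
H(Y|X) = (2/35)·1.00000 + (5/7)·0.98959 + (1/7)·0.72193 + (3/35)·0.91830 = 0.9458 bits

H(X,Y) = -Σ_{x,y} P(x,y) log₂ P(x,y). Per-cell terms -P(x,y)·log₂P(x,y):
  X=0: 0.14655, 0.14655
  X=1: 0.52877, 0.52481
  X=2: 0.35763, 0.14655
  X=3: 0.23596, 0.14655
Sum of the 8 terms: H(X,Y) = 2.2334 bits

Chain rule check:
  H(X) + H(Y|X) = 1.2875 + 0.9458 = 2.2333 bits
  H(X,Y) = 2.2334 bits
✓ Chain rule verified (Δ = 0.0001 is 4-dp rounding noise: each of the three values was rounded independently).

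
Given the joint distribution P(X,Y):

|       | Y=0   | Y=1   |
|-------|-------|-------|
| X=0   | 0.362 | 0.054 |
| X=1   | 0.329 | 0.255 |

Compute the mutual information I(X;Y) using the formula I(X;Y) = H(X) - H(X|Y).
0.0831 bits

I(X;Y) = H(X) - H(X|Y)

Marginal of X (row sums):
  P(X=0) = 0.362 + 0.054 = 0.416
  P(X=1) = 0.329 + 0.255 = 0.584
H(X) = -[0.416·log₂(0.416) + 0.584·log₂(0.584)]
  = 0.52638 + 0.45316 = 0.9795 bits

Marginal of Y (column sums):
  P(Y=0) = 0.362 + 0.329 = 0.691
  P(Y=1) = 0.054 + 0.255 = 0.309
H(X|Y) = Σ_y P(y)·H(X|Y=y):
  Y=0: P(Y=0) = 0.691, P(X|Y=0) = (362/691, 329/691) → H(X|Y=0) = 0.99835
  Y=1: P(Y=1) = 0.309, P(X|Y=1) = (18/103, 85/103) → H(X|Y=1) = 0.66847
H(X|Y) = 0.691·0.99835 + 0.309·0.66847 = 0.8964 bits

I(X;Y) = H(X) - H(X|Y) = 0.9795 - 0.8964 = 0.0831 bits

Cross-check via I(X;Y) = H(X) + H(Y) - H(X,Y): computing H(Y) from the column sums and H(X,Y) from the 4 cells in the same way gives H(Y) = 0.8920 bits and H(X,Y) = 1.7884 bits, so
I(X;Y) = 0.9795 + 0.8920 - 1.7884 = 0.0831 bits ✓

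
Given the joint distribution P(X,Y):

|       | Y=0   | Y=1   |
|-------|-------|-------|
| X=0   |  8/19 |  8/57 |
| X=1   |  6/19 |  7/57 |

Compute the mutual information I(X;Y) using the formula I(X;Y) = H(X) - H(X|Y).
0.0008 bits

I(X;Y) = H(X) - H(X|Y)

Marginal of X (row sums):
  P(X=0) = 8/19 + 8/57 = 32/57
  P(X=1) = 6/19 + 7/57 = 25/57
H(X) = -[(32/57)·log₂(32/57) + (25/57)·log₂(25/57)]
  = 0.467587 + 0.521506 = 0.98909 bits

Marginal of Y (column sums):
  P(Y=0) = 8/19 + 6/19 = 14/19
  P(Y=1) = 8/57 + 7/57 = 5/19
H(X|Y) = Σ_y P(y)·H(X|Y=y):
  Y=0: P(Y=0) = 14/19, P(X|Y=0) = (4/7, 3/7) → H(X|Y=0) = 0.985228
  Y=1: P(Y=1) = 5/19, P(X|Y=1) = (8/15, 7/15) → H(X|Y=1) = 0.996792
H(X|Y) = (14/19)·0.985228 + (5/19)·0.996792 = 0.98827 bits

I(X;Y) = H(X) - H(X|Y) = 0.98909 - 0.98827 = 0.0008 bits

Cross-check via I(X;Y) = H(X) + H(Y) - H(X,Y): computing H(Y) from the column sums and H(X,Y) from the 4 cells in the same way gives H(Y) = 0.83147 bits and H(X,Y) = 1.81975 bits, so
I(X;Y) = 0.98909 + 0.83147 - 1.81975 = 0.0008 bits ✓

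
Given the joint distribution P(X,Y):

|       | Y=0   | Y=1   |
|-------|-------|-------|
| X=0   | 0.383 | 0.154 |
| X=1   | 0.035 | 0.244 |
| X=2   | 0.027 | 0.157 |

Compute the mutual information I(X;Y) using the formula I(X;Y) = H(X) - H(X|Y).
0.2643 bits

I(X;Y) = H(X) - H(X|Y)

Marginal of X (row sums):
  P(X=0) = 0.383 + 0.154 = 0.537
  P(X=1) = 0.035 + 0.244 = 0.279
  P(X=2) = 0.027 + 0.157 = 0.184
H(X) = -[0.537·log₂(0.537) + 0.279·log₂(0.279) + 0.184·log₂(0.184)]
  = 0.481692 + 0.513824 + 0.449369 = 1.444885 bits

Marginal of Y (column sums):
  P(Y=0) = 0.383 + 0.035 + 0.027 = 0.445
  P(Y=1) = 0.154 + 0.244 + 0.157 = 0.555
H(X|Y) = Σ_y P(y)·H(X|Y=y):
  Y=0: P(Y=0) = 0.445, P(X|Y=0) = (383/445, 7/89, 27/445) → H(X|Y=0) = 0.720118
  Y=1: P(Y=1) = 0.555, P(X|Y=1) = (154/555, 244/555, 157/555) → H(X|Y=1) = 1.549785
H(X|Y) = 0.445·0.720118 + 0.555·1.549785 = 1.180583 bits

I(X;Y) = H(X) - H(X|Y) = 1.444885 - 1.180583 = 0.2643 bits

Cross-check via I(X;Y) = H(X) + H(Y) - H(X,Y): computing H(Y) from the column sums and H(X,Y) from the 6 cells in the same way gives H(Y) = 0.991254 bits and H(X,Y) = 2.171837 bits, so
I(X;Y) = 1.444885 + 0.991254 - 2.171837 = 0.2643 bits ✓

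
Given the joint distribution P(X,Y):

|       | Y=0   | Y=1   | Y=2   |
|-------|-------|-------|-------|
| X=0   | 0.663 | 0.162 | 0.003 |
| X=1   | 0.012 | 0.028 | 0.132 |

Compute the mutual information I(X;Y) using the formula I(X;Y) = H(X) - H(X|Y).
0.4400 bits

I(X;Y) = H(X) - H(X|Y)

Marginal of X (row sums):
  P(X=0) = 0.663 + 0.162 + 0.003 = 0.828
  P(X=1) = 0.012 + 0.028 + 0.132 = 0.172
H(X) = -[0.828·log₂(0.828) + 0.172·log₂(0.172)]
  = 0.2255 + 0.4368 = 0.6623 bits

Marginal of Y (column sums):
  P(Y=0) = 0.663 + 0.012 = 0.675
  P(Y=1) = 0.162 + 0.028 = 0.190
  P(Y=2) = 0.003 + 0.132 = 0.135
H(X|Y) = Σ_y P(y)·H(X|Y=y):
  Y=0: P(Y=0) = 0.675, P(X|Y=0) = (221/225, 4/225) → H(X|Y=0) = 0.1288
  Y=1: P(Y=1) = 0.190, P(X|Y=1) = (81/95, 14/95) → H(X|Y=1) = 0.6032
  Y=2: P(Y=2) = 0.135, P(X|Y=2) = (1/45, 44/45) → H(X|Y=2) = 0.1537
H(X|Y) = 0.675·0.1288 + 0.190·0.6032 + 0.135·0.1537 = 0.2223 bits

I(X;Y) = H(X) - H(X|Y) = 0.6623 - 0.2223 = 0.4400 bits

Cross-check via I(X;Y) = H(X) + H(Y) - H(X,Y): computing H(Y) from the column sums and H(X,Y) from the 6 cells in the same way gives H(Y) = 1.2280 bits and H(X,Y) = 1.4503 bits, so
I(X;Y) = 0.6623 + 1.2280 - 1.4503 = 0.4400 bits ✓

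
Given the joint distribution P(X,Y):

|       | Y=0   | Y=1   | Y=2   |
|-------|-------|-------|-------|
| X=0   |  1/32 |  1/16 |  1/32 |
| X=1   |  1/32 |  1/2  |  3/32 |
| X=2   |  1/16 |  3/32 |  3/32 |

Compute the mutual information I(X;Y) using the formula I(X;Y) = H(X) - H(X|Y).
0.1230 bits

I(X;Y) = H(X) - H(X|Y)

Marginal of X (row sums):
  P(X=0) = 1/32 + 1/16 + 1/32 = 1/8
  P(X=1) = 1/32 + 1/2 + 3/32 = 5/8
  P(X=2) = 1/16 + 3/32 + 3/32 = 1/4
H(X) = -[(1/8)·log₂(1/8) + (5/8)·log₂(5/8) + (1/4)·log₂(1/4)]
  = 0.3750 + 0.4238 + 0.5000 = 1.2988 bits

Marginal of Y (column sums):
  P(Y=0) = 1/32 + 1/32 + 1/16 = 1/8
  P(Y=1) = 1/16 + 1/2 + 3/32 = 21/32
  P(Y=2) = 1/32 + 3/32 + 3/32 = 7/32
H(X|Y) = Σ_y P(y)·H(X|Y=y):
  Y=0: P(Y=0) = 1/8, P(X|Y=0) = (1/4, 1/4, 1/2) → H(X|Y=0) = 1.5000
  Y=1: P(Y=1) = 21/32, P(X|Y=1) = (2/21, 16/21, 1/7) → H(X|Y=1) = 1.0230
  Y=2: P(Y=2) = 7/32, P(X|Y=2) = (1/7, 3/7, 3/7) → H(X|Y=2) = 1.4488
H(X|Y) = (1/8)·1.5000 + (21/32)·1.0230 + (7/32)·1.4488 = 1.1758 bits

I(X;Y) = H(X) - H(X|Y) = 1.2988 - 1.1758 = 0.1230 bits

Cross-check via I(X;Y) = H(X) + H(Y) - H(X,Y): computing H(Y) from the column sums and H(X,Y) from the 9 cells in the same way gives H(Y) = 1.2534 bits and H(X,Y) = 2.4292 bits, so
I(X;Y) = 1.2988 + 1.2534 - 2.4292 = 0.1230 bits ✓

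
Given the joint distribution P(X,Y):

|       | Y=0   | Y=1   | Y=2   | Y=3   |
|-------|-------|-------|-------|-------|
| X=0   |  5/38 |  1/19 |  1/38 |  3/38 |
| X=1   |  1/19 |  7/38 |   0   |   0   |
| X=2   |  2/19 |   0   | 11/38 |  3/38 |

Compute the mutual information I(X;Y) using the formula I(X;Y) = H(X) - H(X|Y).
0.6182 bits

I(X;Y) = H(X) - H(X|Y)

Marginal of X (row sums):
  P(X=0) = 5/38 + 1/19 + 1/38 + 3/38 = 11/38
  P(X=1) = 1/19 + 7/38 + 0 + 0 = 9/38
  P(X=2) = 2/19 + 0 + 11/38 + 3/38 = 9/19
H(X) = -[(11/38)·log₂(11/38) + (9/38)·log₂(9/38) + (9/19)·log₂(9/19)]
  = 0.5177 + 0.4922 + 0.5106 = 1.5205 bits

Marginal of Y (column sums):
  P(Y=0) = 5/38 + 1/19 + 2/19 = 11/38
  P(Y=1) = 1/19 + 7/38 + 0 = 9/38
  P(Y=2) = 1/38 + 0 + 11/38 = 6/19
  P(Y=3) = 3/38 + 0 + 3/38 = 3/19
H(X|Y) = Σ_y P(y)·H(X|Y=y):
  Y=0: P(Y=0) = 11/38, P(X|Y=0) = (5/11, 2/11, 4/11) → H(X|Y=0) = 1.4949
  Y=1: P(Y=1) = 9/38, P(X|Y=1) = (2/9, 7/9, 0) → H(X|Y=1) = 0.7642
  Y=2: P(Y=2) = 6/19, P(X|Y=2) = (1/12, 0, 11/12) → H(X|Y=2) = 0.4138
  Y=3: P(Y=3) = 3/19, P(X|Y=3) = (1/2, 0, 1/2) → H(X|Y=3) = 1.0000
H(X|Y) = (11/38)·1.4949 + (9/38)·0.7642 + (6/19)·0.4138 + (3/19)·1.0000 = 0.9023 bits

I(X;Y) = H(X) - H(X|Y) = 1.5205 - 0.9023 = 0.6182 bits

Cross-check via I(X;Y) = H(X) + H(Y) - H(X,Y): computing H(Y) from the column sums and H(X,Y) from the 12 cells in the same way gives H(Y) = 1.9555 bits and H(X,Y) = 2.8578 bits, so
I(X;Y) = 1.5205 + 1.9555 - 2.8578 = 0.6182 bits ✓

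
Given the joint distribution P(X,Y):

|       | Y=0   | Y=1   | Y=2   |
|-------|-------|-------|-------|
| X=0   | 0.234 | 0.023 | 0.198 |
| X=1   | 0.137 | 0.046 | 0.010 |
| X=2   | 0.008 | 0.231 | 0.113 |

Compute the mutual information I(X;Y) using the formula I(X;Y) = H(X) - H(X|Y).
0.4417 bits

I(X;Y) = H(X) - H(X|Y)

Marginal of X (row sums):
  P(X=0) = 0.234 + 0.023 + 0.198 = 0.455
  P(X=1) = 0.137 + 0.046 + 0.010 = 0.193
  P(X=2) = 0.008 + 0.231 + 0.113 = 0.352
H(X) = -[0.455·log₂(0.455) + 0.193·log₂(0.193) + 0.352·log₂(0.352)]
  = 0.5169 + 0.4581 + 0.5302 = 1.5052 bits

Marginal of Y (column sums):
  P(Y=0) = 0.234 + 0.137 + 0.008 = 0.379
  P(Y=1) = 0.023 + 0.046 + 0.231 = 0.300
  P(Y=2) = 0.198 + 0.010 + 0.113 = 0.321
H(X|Y) = Σ_y P(y)·H(X|Y=y):
  Y=0: P(Y=0) = 0.379, P(X|Y=0) = (234/379, 137/379, 8/379) → H(X|Y=0) = 1.0777
  Y=1: P(Y=1) = 0.300, P(X|Y=1) = (23/300, 23/150, 77/100) → H(X|Y=1) = 0.9892
  Y=2: P(Y=2) = 0.321, P(X|Y=2) = (66/107, 10/321, 113/321) → H(X|Y=2) = 1.1161
H(X|Y) = 0.379·1.0777 + 0.300·0.9892 + 0.321·1.1161 = 1.0635 bits

I(X;Y) = H(X) - H(X|Y) = 1.5052 - 1.0635 = 0.4417 bits

Cross-check via I(X;Y) = H(X) + H(Y) - H(X,Y): computing H(Y) from the column sums and H(X,Y) from the 9 cells in the same way gives H(Y) = 1.5778 bits and H(X,Y) = 2.6413 bits, so
I(X;Y) = 1.5052 + 1.5778 - 2.6413 = 0.4417 bits ✓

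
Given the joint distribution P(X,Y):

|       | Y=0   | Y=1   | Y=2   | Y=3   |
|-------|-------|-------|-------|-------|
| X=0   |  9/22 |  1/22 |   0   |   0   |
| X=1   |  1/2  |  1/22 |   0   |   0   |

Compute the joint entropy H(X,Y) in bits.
1.4329 bits

H(X,Y) = -Σ_{x,y} P(x,y) log₂ P(x,y). Per-cell terms -P(x,y)·log₂P(x,y):
  X=0: 0.5275, 0.2027, 0.0000, 0.0000
  X=1: 0.5000, 0.2027, 0.0000, 0.0000
  (cells with P = 0 contribute 0)
Sum of the 8 terms: H(X,Y) = 1.4329 bits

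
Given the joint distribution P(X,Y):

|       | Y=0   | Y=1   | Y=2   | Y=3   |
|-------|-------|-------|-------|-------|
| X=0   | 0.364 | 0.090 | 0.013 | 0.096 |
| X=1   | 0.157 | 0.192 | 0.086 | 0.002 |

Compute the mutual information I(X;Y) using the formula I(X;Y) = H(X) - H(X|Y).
0.2041 bits

I(X;Y) = H(X) - H(X|Y)

Marginal of X (row sums):
  P(X=0) = 0.364 + 0.090 + 0.013 + 0.096 = 0.563
  P(X=1) = 0.157 + 0.192 + 0.086 + 0.002 = 0.437
H(X) = -[0.563·log₂(0.563) + 0.437·log₂(0.437)]
  = 0.4666 + 0.5219 = 0.9885 bits

Marginal of Y (column sums):
  P(Y=0) = 0.364 + 0.157 = 0.521
  P(Y=1) = 0.090 + 0.192 = 0.282
  P(Y=2) = 0.013 + 0.086 = 0.099
  P(Y=3) = 0.096 + 0.002 = 0.098
H(X|Y) = Σ_y P(y)·H(X|Y=y):
  Y=0: P(Y=0) = 0.521, P(X|Y=0) = (364/521, 157/521) → H(X|Y=0) = 0.8829
  Y=1: P(Y=1) = 0.282, P(X|Y=1) = (15/47, 32/47) → H(X|Y=1) = 0.9035
  Y=2: P(Y=2) = 0.099, P(X|Y=2) = (13/99, 86/99) → H(X|Y=2) = 0.5610
  Y=3: P(Y=3) = 0.098, P(X|Y=3) = (48/49, 1/49) → H(X|Y=3) = 0.1437
H(X|Y) = 0.521·0.8829 + 0.282·0.9035 + 0.099·0.5610 + 0.098·0.1437 = 0.7844 bits

I(X;Y) = H(X) - H(X|Y) = 0.9885 - 0.7844 = 0.2041 bits

Cross-check via I(X;Y) = H(X) + H(Y) - H(X,Y): computing H(Y) from the column sums and H(X,Y) from the 8 cells in the same way gives H(Y) = 1.6638 bits and H(X,Y) = 2.4482 bits, so
I(X;Y) = 0.9885 + 1.6638 - 2.4482 = 0.2041 bits ✓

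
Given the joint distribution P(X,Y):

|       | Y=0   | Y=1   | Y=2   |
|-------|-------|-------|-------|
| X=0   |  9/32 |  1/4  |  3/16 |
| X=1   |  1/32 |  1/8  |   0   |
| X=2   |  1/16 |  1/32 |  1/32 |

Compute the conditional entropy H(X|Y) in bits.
1.0231 bits

H(X|Y) = H(X,Y) - H(Y)

H(X,Y) = -Σ_{x,y} P(x,y) log₂ P(x,y). Per-cell terms -P(x,y)·log₂P(x,y):
  X=0: 0.51471, 0.50000, 0.45282
  X=1: 0.15625, 0.37500, 0.00000
  X=2: 0.25000, 0.15625, 0.15625
  (cells with P = 0 contribute 0)
Sum of the 9 terms: H(X,Y) = 2.5613 bits

Marginal of Y (column sums):
  P(Y=0) = 9/32 + 1/32 + 1/16 = 3/8
  P(Y=1) = 1/4 + 1/8 + 1/32 = 13/32
  P(Y=2) = 3/16 + 0 + 1/32 = 7/32
H(Y) = -[(3/8)·log₂(3/8) + (13/32)·log₂(13/32) + (7/32)·log₂(7/32)]
  = 0.53064 + 0.52795 + 0.47964 = 1.5382 bits

H(X|Y) = H(X,Y) - H(Y) = 2.5613 - 1.5382 = 1.0231 bits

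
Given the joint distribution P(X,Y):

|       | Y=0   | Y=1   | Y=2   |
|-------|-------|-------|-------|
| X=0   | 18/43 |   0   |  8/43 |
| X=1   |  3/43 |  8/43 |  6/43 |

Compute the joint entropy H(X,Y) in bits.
2.0932 bits

H(X,Y) = -Σ_{x,y} P(x,y) log₂ P(x,y). Per-cell terms -P(x,y)·log₂P(x,y):
  X=0: 0.5259, 0.0000, 0.4514
  X=1: 0.2680, 0.4514, 0.3965
  (cells with P = 0 contribute 0)
Sum of the 6 terms: H(X,Y) = 2.0932 bits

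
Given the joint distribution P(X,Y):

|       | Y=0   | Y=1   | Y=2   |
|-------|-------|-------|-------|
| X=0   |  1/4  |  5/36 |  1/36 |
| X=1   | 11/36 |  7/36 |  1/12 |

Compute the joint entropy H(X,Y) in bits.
2.3200 bits

H(X,Y) = -Σ_{x,y} P(x,y) log₂ P(x,y). Per-cell terms -P(x,y)·log₂P(x,y):
  X=0: 0.5000, 0.3956, 0.1436
  X=1: 0.5227, 0.4594, 0.2987
Sum of the 6 terms: H(X,Y) = 2.3200 bits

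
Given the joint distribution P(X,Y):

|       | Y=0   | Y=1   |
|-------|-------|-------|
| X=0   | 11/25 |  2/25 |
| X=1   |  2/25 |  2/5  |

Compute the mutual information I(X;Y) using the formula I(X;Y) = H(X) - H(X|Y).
0.3648 bits

I(X;Y) = H(X) - H(X|Y)

Marginal of X (row sums):
  P(X=0) = 11/25 + 2/25 = 13/25
  P(X=1) = 2/25 + 2/5 = 12/25
H(X) = -[(13/25)·log₂(13/25) + (12/25)·log₂(12/25)]
  = 0.49058 + 0.50827 = 0.99885 bits

Marginal of Y (column sums):
  P(Y=0) = 11/25 + 2/25 = 13/25
  P(Y=1) = 2/25 + 2/5 = 12/25
H(X|Y) = Σ_y P(y)·H(X|Y=y):
  Y=0: P(Y=0) = 13/25, P(X|Y=0) = (11/13, 2/13) → H(X|Y=0) = 0.61938
  Y=1: P(Y=1) = 12/25, P(X|Y=1) = (1/6, 5/6) → H(X|Y=1) = 0.65002
H(X|Y) = (13/25)·0.61938 + (12/25)·0.65002 = 0.63409 bits

I(X;Y) = H(X) - H(X|Y) = 0.99885 - 0.63409 = 0.3648 bits

Cross-check via I(X;Y) = H(X) + H(Y) - H(X,Y): computing H(Y) from the column sums and H(X,Y) from the 4 cells in the same way gives H(Y) = 0.99885 bits and H(X,Y) = 1.63294 bits, so
I(X;Y) = 0.99885 + 0.99885 - 1.63294 = 0.3648 bits ✓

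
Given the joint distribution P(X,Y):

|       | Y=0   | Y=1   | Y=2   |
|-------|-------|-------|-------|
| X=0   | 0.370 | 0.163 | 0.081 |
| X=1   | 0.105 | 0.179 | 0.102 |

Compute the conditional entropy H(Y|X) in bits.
1.4104 bits

H(Y|X) = H(X,Y) - H(X)

H(X,Y) = -Σ_{x,y} P(x,y) log₂ P(x,y). Per-cell terms -P(x,y)·log₂P(x,y):
  X=0: 0.5307, 0.4266, 0.2937
  X=1: 0.3414, 0.4443, 0.3359
Sum of the 6 terms: H(X,Y) = 2.3726 bits

Marginal of X (row sums):
  P(X=0) = 0.370 + 0.163 + 0.081 = 0.614
  P(X=1) = 0.105 + 0.179 + 0.102 = 0.386
H(X) = -[0.614·log₂(0.614) + 0.386·log₂(0.386)]
  = 0.4321 + 0.5301 = 0.9622 bits

H(Y|X) = H(X,Y) - H(X) = 2.3726 - 0.9622 = 1.4104 bits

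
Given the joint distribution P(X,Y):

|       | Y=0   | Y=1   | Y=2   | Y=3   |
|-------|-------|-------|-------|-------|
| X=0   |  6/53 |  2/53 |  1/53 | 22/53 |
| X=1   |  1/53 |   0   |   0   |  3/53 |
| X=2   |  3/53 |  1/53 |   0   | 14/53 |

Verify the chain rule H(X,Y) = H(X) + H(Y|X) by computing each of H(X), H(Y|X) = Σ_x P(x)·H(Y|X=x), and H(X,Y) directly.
H(X) = 1.2630 bits, H(Y|X) = 1.0983 bits, H(X,Y) = 2.3613 bits

Marginal of X (row sums):
  P(X=0) = 6/53 + 2/53 + 1/53 + 22/53 = 31/53
  P(X=1) = 1/53 + 0 + 0 + 3/53 = 4/53
  P(X=2) = 3/53 + 1/53 + 0 + 14/53 = 18/53
H(X) = -[(31/53)·log₂(31/53) + (4/53)·log₂(4/53) + (18/53)·log₂(18/53)]
  = 0.45256 + 0.28135 + 0.52913 = 1.2630 bits

H(Y|X) = Σ_x P(x)·H(Y|X=x):
  X=0: P(X=0) = 31/53, P(Y|X=0) = (6/31, 2/31, 1/31, 22/31) → H(Y|X=0) = 1.22461
  X=1: P(X=1) = 4/53, P(Y|X=1) = (1/4, 0, 0, 3/4) → H(Y|X=1) = 0.81128
  X=2: P(X=2) = 18/53, P(Y|X=2) = (1/6, 1/18, 0, 7/9) → H(Y|X=2) = 0.94449
H(Y|X) = (31/53)·1.22461 + (4/53)·0.81128 + (18/53)·0.94449 = 1.0983 bits

H(X,Y) = -Σ_{x,y} P(x,y) log₂ P(x,y). Per-cell terms -P(x,y)·log₂P(x,y):
  X=0: 0.35581, 0.17841, 0.10807, 0.52654
  X=1: 0.10807, 0.00000, 0.00000, 0.23451
  X=2: 0.23451, 0.10807, 0.00000, 0.50732
  (cells with P = 0 contribute 0)
Sum of the 12 terms: H(X,Y) = 2.3613 bits

Chain rule check:
  H(X) + H(Y|X) = 1.2630 + 1.0983 = 2.3613 bits
  H(X,Y) = 2.3613 bits
✓ Chain rule verified.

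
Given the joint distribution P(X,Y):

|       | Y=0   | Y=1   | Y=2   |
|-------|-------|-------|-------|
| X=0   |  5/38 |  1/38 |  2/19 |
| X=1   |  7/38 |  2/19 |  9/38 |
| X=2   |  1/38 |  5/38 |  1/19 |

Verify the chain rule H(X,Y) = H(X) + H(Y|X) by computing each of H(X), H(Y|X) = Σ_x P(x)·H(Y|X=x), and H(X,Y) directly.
H(X) = 1.4675 bits, H(Y|X) = 1.4278 bits, H(X,Y) = 2.8953 bits

Marginal of X (row sums):
  P(X=0) = 5/38 + 1/38 + 2/19 = 5/19
  P(X=1) = 7/38 + 2/19 + 9/38 = 10/19
  P(X=2) = 1/38 + 5/38 + 1/19 = 4/19
H(X) = -[(5/19)·log₂(5/19) + (10/19)·log₂(10/19) + (4/19)·log₂(4/19)]
  = 0.50684 + 0.48737 + 0.47325 = 1.4675 bits

H(Y|X) = Σ_x P(x)·H(Y|X=x):
  X=0: P(X=0) = 5/19, P(Y|X=0) = (1/2, 1/10, 2/5) → H(Y|X=0) = 1.36096
  X=1: P(X=1) = 10/19, P(Y|X=1) = (7/20, 1/5, 9/20) → H(Y|X=1) = 1.51289
  X=2: P(X=2) = 4/19, P(Y|X=2) = (1/8, 5/8, 1/4) → H(Y|X=2) = 1.29879
H(Y|X) = (5/19)·1.36096 + (10/19)·1.51289 + (4/19)·1.29879 = 1.4278 bits

H(X,Y) = -Σ_{x,y} P(x,y) log₂ P(x,y). Per-cell terms -P(x,y)·log₂P(x,y):
  X=0: 0.38500, 0.13810, 0.34189
  X=1: 0.44958, 0.34189, 0.49216
  X=2: 0.13810, 0.38500, 0.22358
Sum of the 9 terms: H(X,Y) = 2.8953 bits

Chain rule check:
  H(X) + H(Y|X) = 1.4675 + 1.4278 = 2.8953 bits
  H(X,Y) = 2.8953 bits
✓ Chain rule verified.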